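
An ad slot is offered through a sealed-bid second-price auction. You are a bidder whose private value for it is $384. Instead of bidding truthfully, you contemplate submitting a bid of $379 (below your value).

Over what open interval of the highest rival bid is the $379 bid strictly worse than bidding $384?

If the competing bid is below $379, both bids win at the same price — no difference.
If it is above $384, both bids lose — no difference.
If it lies strictly between $379 and $384, bidding your value wins at a price below your value (positive payoff) while bidding $379 loses (payoff 0).
So the deviation strictly hurts on the open interval ($379, $384).

($379, $384)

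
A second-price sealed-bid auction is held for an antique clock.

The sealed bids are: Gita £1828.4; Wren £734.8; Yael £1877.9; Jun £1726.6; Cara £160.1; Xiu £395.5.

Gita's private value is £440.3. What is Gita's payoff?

Highest bid: Yael at £1877.9, so Yael wins.
Second-highest bid: Gita at £1828.4 — that is the price the winner pays.
Gita did not win, so Gita pays nothing and receives nothing: payoff £0.

£0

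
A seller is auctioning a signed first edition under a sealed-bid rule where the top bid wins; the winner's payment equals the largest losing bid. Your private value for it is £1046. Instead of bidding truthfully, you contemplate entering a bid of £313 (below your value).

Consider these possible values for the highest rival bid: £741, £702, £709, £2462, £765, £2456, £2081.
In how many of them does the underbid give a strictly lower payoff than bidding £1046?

4

The deviation hurts exactly when the highest competing bid lies strictly between £313 and £1046 — underbidding then forfeits a profitable win.
£741: inside the interval → strictly worse (loss £305).
£702: inside the interval → strictly worse (loss £344).
£709: inside the interval → strictly worse (loss £337).
£2462: above both → same outcome either way.
£765: inside the interval → strictly worse (loss £281).
£2456: above both → same outcome either way.
£2081: above both → same outcome either way.
Count: 4.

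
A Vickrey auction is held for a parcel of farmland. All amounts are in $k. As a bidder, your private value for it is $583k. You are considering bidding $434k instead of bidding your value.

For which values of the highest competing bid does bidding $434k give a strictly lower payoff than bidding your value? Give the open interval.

If the competing bid is below $434k, both bids win at the same price — no difference.
If it is above $583k, both bids lose — no difference.
If it lies strictly between $434k and $583k, bidding your value wins at a price below your value (positive payoff) while bidding $434k loses (payoff 0).
So the deviation strictly hurts on the open interval ($434k, $583k).
Truthful bidding weakly dominates here: raising your bid can only win items priced above your value, and lowering it can only forfeit items priced below.

($434k, $583k)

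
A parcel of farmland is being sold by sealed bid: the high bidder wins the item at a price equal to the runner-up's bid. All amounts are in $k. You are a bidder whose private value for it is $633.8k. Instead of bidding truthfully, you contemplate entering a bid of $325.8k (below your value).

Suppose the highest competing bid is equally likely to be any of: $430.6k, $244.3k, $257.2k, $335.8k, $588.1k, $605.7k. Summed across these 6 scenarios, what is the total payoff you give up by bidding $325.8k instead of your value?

The deviation costs you only when the competing bid falls strictly between $325.8k and $633.8k; elsewhere both bids give the same outcome.
$430.6k: truthful payoff $203.2k, deviation payoff $0k → loss $203.2k.
$244.3k: outcomes coincide → loss $0k.
$257.2k: outcomes coincide → loss $0k.
$335.8k: truthful payoff $298k, deviation payoff $0k → loss $298k.
$588.1k: truthful payoff $45.7k, deviation payoff $0k → loss $45.7k.
$605.7k: truthful payoff $28.1k, deviation payoff $0k → loss $28.1k.
Total loss = $203.2k + $298k + $45.7k + $28.1k = $575k.
Truthful bidding weakly dominates here: raising your bid can only win items priced above your value, and lowering it can only forfeit items priced below.

$575k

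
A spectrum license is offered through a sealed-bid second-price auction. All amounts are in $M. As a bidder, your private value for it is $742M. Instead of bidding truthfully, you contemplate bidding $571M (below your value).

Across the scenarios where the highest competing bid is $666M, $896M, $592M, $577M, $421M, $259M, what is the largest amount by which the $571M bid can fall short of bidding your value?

$666M: truthful gives $76M, deviation gives $0M → loss $76M.
$896M: same outcome either way → loss $0M.
$592M: truthful gives $150M, deviation gives $0M → loss $150M.
$577M: truthful gives $165M, deviation gives $0M → loss $165M.
$421M: same outcome either way → loss $0M.
$259M: same outcome either way → loss $0M.
Maximum loss: $165M.

$165M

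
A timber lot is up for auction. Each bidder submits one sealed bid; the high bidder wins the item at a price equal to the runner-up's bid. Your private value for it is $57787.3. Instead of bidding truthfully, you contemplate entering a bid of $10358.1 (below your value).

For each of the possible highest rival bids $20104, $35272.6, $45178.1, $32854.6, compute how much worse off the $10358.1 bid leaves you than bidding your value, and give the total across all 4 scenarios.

The deviation costs you only when the competing bid falls strictly between $10358.1 and $57787.3; elsewhere both bids give the same outcome.
$20104: truthful payoff $37683.3, deviation payoff $0 → loss $37683.3.
$35272.6: truthful payoff $22514.7, deviation payoff $0 → loss $22514.7.
$45178.1: truthful payoff $12609.2, deviation payoff $0 → loss $12609.2.
$32854.6: truthful payoff $24932.7, deviation payoff $0 → loss $24932.7.
Total loss = $37683.3 + $22514.7 + $12609.2 + $24932.7 = $97739.9.

$97739.9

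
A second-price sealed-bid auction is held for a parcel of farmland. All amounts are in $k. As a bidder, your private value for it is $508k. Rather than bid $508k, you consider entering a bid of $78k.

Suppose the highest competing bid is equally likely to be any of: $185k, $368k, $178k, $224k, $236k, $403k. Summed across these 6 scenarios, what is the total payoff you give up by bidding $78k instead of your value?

$1454k

The deviation costs you only when the competing bid falls strictly between $78k and $508k; elsewhere both bids give the same outcome.
$185k: truthful payoff $323k, deviation payoff $0k → loss $323k.
$368k: truthful payoff $140k, deviation payoff $0k → loss $140k.
$178k: truthful payoff $330k, deviation payoff $0k → loss $330k.
$224k: truthful payoff $284k, deviation payoff $0k → loss $284k.
$236k: truthful payoff $272k, deviation payoff $0k → loss $272k.
$403k: truthful payoff $105k, deviation payoff $0k → loss $105k.
Total loss = $323k + $140k + $330k + $284k + $272k + $105k = $1454k.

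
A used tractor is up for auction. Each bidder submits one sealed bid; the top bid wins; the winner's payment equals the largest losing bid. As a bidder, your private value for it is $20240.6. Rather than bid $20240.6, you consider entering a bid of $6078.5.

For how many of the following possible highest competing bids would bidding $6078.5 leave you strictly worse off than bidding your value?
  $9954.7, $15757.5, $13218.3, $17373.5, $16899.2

The deviation hurts exactly when the highest competing bid lies strictly between $6078.5 and $20240.6 — underbidding then forfeits a profitable win.
$9954.7: inside the interval → strictly worse (loss $10285.9).
$15757.5: inside the interval → strictly worse (loss $4483.1).
$13218.3: inside the interval → strictly worse (loss $7022.3).
$17373.5: inside the interval → strictly worse (loss $2867.1).
$16899.2: inside the interval → strictly worse (loss $3341.4).
Count: 5.

5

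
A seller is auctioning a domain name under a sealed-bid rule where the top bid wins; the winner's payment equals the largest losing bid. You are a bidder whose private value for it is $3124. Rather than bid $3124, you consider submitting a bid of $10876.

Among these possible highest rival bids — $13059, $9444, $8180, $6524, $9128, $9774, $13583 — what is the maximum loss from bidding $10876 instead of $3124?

$13059: same outcome either way → loss $0.
$9444: truthful gives $0, deviation gives −$6320 → loss $6320.
$8180: truthful gives $0, deviation gives −$5056 → loss $5056.
$6524: truthful gives $0, deviation gives −$3400 → loss $3400.
$9128: truthful gives $0, deviation gives −$6004 → loss $6004.
$9774: truthful gives $0, deviation gives −$6650 → loss $6650.
$13583: same outcome either way → loss $0.
Maximum loss: $6650.

$6650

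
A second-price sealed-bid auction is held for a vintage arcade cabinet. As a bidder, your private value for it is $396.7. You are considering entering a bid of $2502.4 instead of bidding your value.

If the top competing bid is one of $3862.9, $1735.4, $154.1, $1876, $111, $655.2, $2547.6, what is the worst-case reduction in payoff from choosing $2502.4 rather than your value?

$3862.9: same outcome either way → loss $0.
$1735.4: truthful gives $0, deviation gives −$1338.7 → loss $1338.7.
$154.1: same outcome either way → loss $0.
$1876: truthful gives $0, deviation gives −$1479.3 → loss $1479.3.
$111: same outcome either way → loss $0.
$655.2: truthful gives $0, deviation gives −$258.5 → loss $258.5.
$2547.6: same outcome either way → loss $0.
Maximum loss: $1479.3.

$1479.3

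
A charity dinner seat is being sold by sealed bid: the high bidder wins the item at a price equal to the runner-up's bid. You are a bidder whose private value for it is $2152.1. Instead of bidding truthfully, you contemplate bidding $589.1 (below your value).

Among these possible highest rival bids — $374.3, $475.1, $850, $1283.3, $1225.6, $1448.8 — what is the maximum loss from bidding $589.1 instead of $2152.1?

$1302.1

$374.3: same outcome either way → loss $0.
$475.1: same outcome either way → loss $0.
$850: truthful gives $1302.1, deviation gives $0 → loss $1302.1.
$1283.3: truthful gives $868.8, deviation gives $0 → loss $868.8.
$1225.6: truthful gives $926.5, deviation gives $0 → loss $926.5.
$1448.8: truthful gives $703.3, deviation gives $0 → loss $703.3.
Maximum loss: $1302.1.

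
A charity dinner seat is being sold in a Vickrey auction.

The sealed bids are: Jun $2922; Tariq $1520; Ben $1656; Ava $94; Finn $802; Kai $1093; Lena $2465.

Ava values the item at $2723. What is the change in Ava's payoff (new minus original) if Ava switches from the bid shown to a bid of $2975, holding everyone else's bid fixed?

The highest bid among the other bidders is $2922; Ava's bid doesn't change that.
Original bid $94: Ava is not highest (top rival bid is $2922); payoff $0.
Alternative bid $2975: Ava is highest, pays the top rival bid $2922; payoff $2723 − $2922 = −$199.
Change in payoff = −$199 − ($0) = −$199.

−$199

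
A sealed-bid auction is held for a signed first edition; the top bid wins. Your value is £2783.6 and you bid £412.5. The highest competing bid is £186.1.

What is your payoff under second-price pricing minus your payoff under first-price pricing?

£226.4

You have the highest bid, so you win under either rule.
Second-price: pay £186.1 → payoff £2597.5.
First-price: pay your own bid £412.5 → payoff £2371.1.
Difference = £2597.5 − (£2371.1) = £226.4.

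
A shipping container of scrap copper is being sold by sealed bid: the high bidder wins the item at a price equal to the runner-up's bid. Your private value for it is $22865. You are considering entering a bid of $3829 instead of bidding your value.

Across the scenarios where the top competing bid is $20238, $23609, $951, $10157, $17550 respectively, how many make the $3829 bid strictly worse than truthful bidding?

3

The deviation hurts exactly when the highest competing bid lies strictly between $3829 and $22865 — underbidding then forfeits a profitable win.
$20238: inside the interval → strictly worse (loss $2627).
$23609: above both → same outcome either way.
$951: below both → same outcome either way.
$10157: inside the interval → strictly worse (loss $12708).
$17550: inside the interval → strictly worse (loss $5315).
Count: 3.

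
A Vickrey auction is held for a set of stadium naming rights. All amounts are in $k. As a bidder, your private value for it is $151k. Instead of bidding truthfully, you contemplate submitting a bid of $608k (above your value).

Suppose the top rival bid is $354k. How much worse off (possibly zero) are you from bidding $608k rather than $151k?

$203k

Bidding your value $151k: you lose (since $151k < $354k). Payoff $0k.
Bidding $608k: you win and pay $354k. Payoff $151k − $354k = −$203k.
The competing bid $354k lies between your value and your inflated bid, so overbidding wins an item priced above your value.
Loss from deviating = $0k − (−$203k) = $203k.
Because the price is fixed by the runner-up's bid, deviating from your value can only change a good outcome into a bad one — never the reverse.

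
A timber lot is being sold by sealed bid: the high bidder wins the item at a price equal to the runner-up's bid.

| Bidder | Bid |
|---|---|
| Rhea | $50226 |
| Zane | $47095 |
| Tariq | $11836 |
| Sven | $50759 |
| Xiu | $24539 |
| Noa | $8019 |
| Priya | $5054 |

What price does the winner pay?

$50226

Highest bid: Sven at $50759, so Sven wins.
Second-highest bid: Rhea at $50226 — that is the price the winner pays.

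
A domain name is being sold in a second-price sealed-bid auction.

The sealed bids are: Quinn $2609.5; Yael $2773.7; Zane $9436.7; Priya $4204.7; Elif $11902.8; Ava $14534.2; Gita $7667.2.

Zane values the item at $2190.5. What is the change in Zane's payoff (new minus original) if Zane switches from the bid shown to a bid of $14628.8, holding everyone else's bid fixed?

The highest bid among the other bidders is $14534.2; Zane's bid doesn't change that.
Original bid $9436.7: Zane is not highest (top rival bid is $14534.2); payoff $0.
Alternative bid $14628.8: Zane is highest, pays the top rival bid $14534.2; payoff $2190.5 − $14534.2 = −$12343.7.
Change in payoff = −$12343.7 − ($0) = −$12343.7.

−$12343.7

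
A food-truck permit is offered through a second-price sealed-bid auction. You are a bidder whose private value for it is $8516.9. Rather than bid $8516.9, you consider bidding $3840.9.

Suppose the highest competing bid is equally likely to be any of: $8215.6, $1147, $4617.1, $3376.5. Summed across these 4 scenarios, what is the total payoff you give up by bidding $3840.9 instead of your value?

The deviation costs you only when the competing bid falls strictly between $3840.9 and $8516.9; elsewhere both bids give the same outcome.
$8215.6: truthful payoff $301.3, deviation payoff $0 → loss $301.3.
$1147: outcomes coincide → loss $0.
$4617.1: truthful payoff $3899.8, deviation payoff $0 → loss $3899.8.
$3376.5: outcomes coincide → loss $0.
Total loss = $301.3 + $3899.8 = $4201.1.
In a second-price auction your bid sets only whether you win, not what you pay, so bidding your true value is weakly dominant.

$4201.1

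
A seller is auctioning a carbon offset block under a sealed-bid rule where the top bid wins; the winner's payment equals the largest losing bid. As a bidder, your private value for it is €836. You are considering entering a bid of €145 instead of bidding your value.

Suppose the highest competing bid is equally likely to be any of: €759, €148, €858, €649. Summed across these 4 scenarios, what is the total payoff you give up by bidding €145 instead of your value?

€952

The deviation costs you only when the competing bid falls strictly between €145 and €836; elsewhere both bids give the same outcome.
€759: truthful payoff €77, deviation payoff €0 → loss €77.
€148: truthful payoff €688, deviation payoff €0 → loss €688.
€858: outcomes coincide → loss €0.
€649: truthful payoff €187, deviation payoff €0 → loss €187.
Total loss = €77 + €688 + €187 = €952.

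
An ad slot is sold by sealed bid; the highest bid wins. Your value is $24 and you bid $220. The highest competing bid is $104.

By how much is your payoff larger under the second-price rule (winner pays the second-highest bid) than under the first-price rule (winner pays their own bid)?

You have the highest bid, so you win under either rule.
Second-price: pay $104 → payoff −$80.
First-price: pay your own bid $220 → payoff −$196.
Difference = −$80 − (−$196) = $116.

$116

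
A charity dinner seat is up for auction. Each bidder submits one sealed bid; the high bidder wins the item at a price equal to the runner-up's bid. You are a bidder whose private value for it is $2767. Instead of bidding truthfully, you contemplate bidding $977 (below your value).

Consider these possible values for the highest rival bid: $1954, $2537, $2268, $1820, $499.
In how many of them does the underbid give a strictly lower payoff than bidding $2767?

The deviation hurts exactly when the highest competing bid lies strictly between $977 and $2767 — underbidding then forfeits a profitable win.
$1954: inside the interval → strictly worse (loss $813).
$2537: inside the interval → strictly worse (loss $230).
$2268: inside the interval → strictly worse (loss $499).
$1820: inside the interval → strictly worse (loss $947).
$499: below both → same outcome either way.
Count: 4.

4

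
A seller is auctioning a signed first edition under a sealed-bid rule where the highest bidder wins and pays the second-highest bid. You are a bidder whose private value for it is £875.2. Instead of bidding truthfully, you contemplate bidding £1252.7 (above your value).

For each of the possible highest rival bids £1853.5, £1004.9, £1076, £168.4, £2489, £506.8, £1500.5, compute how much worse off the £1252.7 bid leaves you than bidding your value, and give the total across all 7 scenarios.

£330.5

The deviation costs you only when the competing bid falls strictly between £875.2 and £1252.7; elsewhere both bids give the same outcome.
£1853.5: outcomes coincide → loss £0.
£1004.9: truthful payoff £0, deviation payoff −£129.7 → loss £129.7.
£1076: truthful payoff £0, deviation payoff −£200.8 → loss £200.8.
£168.4: outcomes coincide → loss £0.
£2489: outcomes coincide → loss £0.
£506.8: outcomes coincide → loss £0.
£1500.5: outcomes coincide → loss £0.
Total loss = £129.7 + £200.8 = £330.5.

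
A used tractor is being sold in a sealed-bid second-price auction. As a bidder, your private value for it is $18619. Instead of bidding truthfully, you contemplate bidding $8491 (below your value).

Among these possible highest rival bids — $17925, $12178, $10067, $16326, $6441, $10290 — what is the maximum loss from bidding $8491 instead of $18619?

$8552

$17925: truthful gives $694, deviation gives $0 → loss $694.
$12178: truthful gives $6441, deviation gives $0 → loss $6441.
$10067: truthful gives $8552, deviation gives $0 → loss $8552.
$16326: truthful gives $2293, deviation gives $0 → loss $2293.
$6441: same outcome either way → loss $0.
$10290: truthful gives $8329, deviation gives $0 → loss $8329.
Maximum loss: $8552.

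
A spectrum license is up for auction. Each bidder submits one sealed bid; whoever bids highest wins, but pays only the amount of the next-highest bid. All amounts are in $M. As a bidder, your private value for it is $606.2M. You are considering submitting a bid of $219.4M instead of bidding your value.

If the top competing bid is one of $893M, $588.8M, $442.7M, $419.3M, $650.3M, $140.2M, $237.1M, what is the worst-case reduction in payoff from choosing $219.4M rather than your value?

$893M: same outcome either way → loss $0M.
$588.8M: truthful gives $17.4M, deviation gives $0M → loss $17.4M.
$442.7M: truthful gives $163.5M, deviation gives $0M → loss $163.5M.
$419.3M: truthful gives $186.9M, deviation gives $0M → loss $186.9M.
$650.3M: same outcome either way → loss $0M.
$140.2M: same outcome either way → loss $0M.
$237.1M: truthful gives $369.1M, deviation gives $0M → loss $369.1M.
Maximum loss: $369.1M.

$369.1M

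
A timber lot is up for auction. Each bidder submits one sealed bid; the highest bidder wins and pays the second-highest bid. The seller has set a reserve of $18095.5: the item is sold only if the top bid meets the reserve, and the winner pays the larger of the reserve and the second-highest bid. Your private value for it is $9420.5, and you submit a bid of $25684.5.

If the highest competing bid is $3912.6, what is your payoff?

Your bid $25684.5 is the highest and exceeds the reserve.
Price = max(second-highest bid, reserve) = max($3912.6, $18095.5) = $18095.5.
Payoff = $9420.5 − $18095.5 = −$8675.

−$8675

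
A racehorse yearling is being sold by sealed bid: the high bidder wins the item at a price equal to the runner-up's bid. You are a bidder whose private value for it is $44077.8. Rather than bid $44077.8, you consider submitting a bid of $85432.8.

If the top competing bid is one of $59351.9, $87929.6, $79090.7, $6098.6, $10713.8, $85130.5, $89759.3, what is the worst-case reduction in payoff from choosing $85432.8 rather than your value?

$41052.7

$59351.9: truthful gives $0, deviation gives −$15274.1 → loss $15274.1.
$87929.6: same outcome either way → loss $0.
$79090.7: truthful gives $0, deviation gives −$35012.9 → loss $35012.9.
$6098.6: same outcome either way → loss $0.
$10713.8: same outcome either way → loss $0.
$85130.5: truthful gives $0, deviation gives −$41052.7 → loss $41052.7.
$89759.3: same outcome either way → loss $0.
Maximum loss: $41052.7.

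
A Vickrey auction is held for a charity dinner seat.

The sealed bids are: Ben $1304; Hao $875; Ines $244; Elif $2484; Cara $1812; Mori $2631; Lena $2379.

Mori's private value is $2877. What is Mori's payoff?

$393

Highest bid: Mori at $2631, so Mori wins.
Second-highest bid: Elif at $2484 — that is the price the winner pays.
Mori's payoff = value − price = $2877 − $2484 = $393.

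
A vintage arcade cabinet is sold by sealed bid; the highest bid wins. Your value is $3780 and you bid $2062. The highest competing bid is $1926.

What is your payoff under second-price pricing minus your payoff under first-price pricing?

$136

You have the highest bid, so you win under either rule.
Second-price: pay $1926 → payoff $1854.
First-price: pay your own bid $2062 → payoff $1718.
Difference = $1854 − ($1718) = $136.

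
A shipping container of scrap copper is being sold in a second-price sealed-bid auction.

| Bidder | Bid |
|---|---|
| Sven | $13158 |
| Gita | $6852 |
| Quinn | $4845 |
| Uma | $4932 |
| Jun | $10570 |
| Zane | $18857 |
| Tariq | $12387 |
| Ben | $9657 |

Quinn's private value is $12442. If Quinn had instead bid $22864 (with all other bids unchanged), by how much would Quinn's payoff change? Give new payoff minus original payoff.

−$6415

The highest bid among the other bidders is $18857; Quinn's bid doesn't change that.
Original bid $4845: Quinn is not highest (top rival bid is $18857); payoff $0.
Alternative bid $22864: Quinn is highest, pays the top rival bid $18857; payoff $12442 − $18857 = −$6415.
Change in payoff = −$6415 − ($0) = −$6415.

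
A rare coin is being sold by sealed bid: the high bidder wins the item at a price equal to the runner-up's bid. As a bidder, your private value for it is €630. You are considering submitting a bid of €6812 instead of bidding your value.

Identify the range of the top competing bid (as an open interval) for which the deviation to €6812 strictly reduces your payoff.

(€630, €6812)

If the competing bid is below €630, both bids win at the same price — no difference.
If it is above €6812, both bids lose — no difference.
If it lies strictly between €630 and €6812, bidding your value loses (payoff 0) while bidding €6812 wins at a price above your value (payoff negative).
So the deviation strictly hurts on the open interval (€630, €6812).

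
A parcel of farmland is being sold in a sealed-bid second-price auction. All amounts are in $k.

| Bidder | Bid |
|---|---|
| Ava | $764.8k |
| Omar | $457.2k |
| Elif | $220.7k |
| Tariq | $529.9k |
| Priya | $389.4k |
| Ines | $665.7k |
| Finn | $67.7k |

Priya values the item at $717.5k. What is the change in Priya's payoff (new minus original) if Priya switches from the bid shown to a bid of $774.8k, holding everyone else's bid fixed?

−$47.3k

The highest bid among the other bidders is $764.8k; Priya's bid doesn't change that.
Original bid $389.4k: Priya is not highest (top rival bid is $764.8k); payoff $0k.
Alternative bid $774.8k: Priya is highest, pays the top rival bid $764.8k; payoff $717.5k − $764.8k = −$47.3k.
Change in payoff = −$47.3k − ($0k) = −$47.3k.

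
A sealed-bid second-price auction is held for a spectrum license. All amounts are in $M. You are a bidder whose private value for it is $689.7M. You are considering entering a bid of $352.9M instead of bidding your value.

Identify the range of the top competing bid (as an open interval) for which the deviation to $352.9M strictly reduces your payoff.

If the competing bid is below $352.9M, both bids win at the same price — no difference.
If it is above $689.7M, both bids lose — no difference.
If it lies strictly between $352.9M and $689.7M, bidding your value wins at a price below your value (positive payoff) while bidding $352.9M loses (payoff 0).
So the deviation strictly hurts on the open interval ($352.9M, $689.7M).

($352.9M, $689.7M)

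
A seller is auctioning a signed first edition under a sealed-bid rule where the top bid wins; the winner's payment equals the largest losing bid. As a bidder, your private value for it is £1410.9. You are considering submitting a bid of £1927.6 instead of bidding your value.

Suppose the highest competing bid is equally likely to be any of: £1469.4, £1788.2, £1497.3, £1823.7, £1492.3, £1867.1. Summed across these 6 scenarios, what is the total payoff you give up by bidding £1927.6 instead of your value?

The deviation costs you only when the competing bid falls strictly between £1410.9 and £1927.6; elsewhere both bids give the same outcome.
£1469.4: truthful payoff £0, deviation payoff −£58.5 → loss £58.5.
£1788.2: truthful payoff £0, deviation payoff −£377.3 → loss £377.3.
£1497.3: truthful payoff £0, deviation payoff −£86.4 → loss £86.4.
£1823.7: truthful payoff £0, deviation payoff −£412.8 → loss £412.8.
£1492.3: truthful payoff £0, deviation payoff −£81.4 → loss £81.4.
£1867.1: truthful payoff £0, deviation payoff −£456.2 → loss £456.2.
Total loss = £58.5 + £377.3 + £86.4 + £412.8 + £81.4 + £456.2 = £1472.6.
In a second-price auction your bid sets only whether you win, not what you pay, so bidding your true value is weakly dominant.

£1472.6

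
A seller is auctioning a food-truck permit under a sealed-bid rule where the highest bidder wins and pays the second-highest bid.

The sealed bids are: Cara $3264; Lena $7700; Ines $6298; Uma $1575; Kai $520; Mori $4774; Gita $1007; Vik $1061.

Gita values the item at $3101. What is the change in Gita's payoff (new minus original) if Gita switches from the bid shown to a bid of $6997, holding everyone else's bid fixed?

The highest bid among the other bidders is $7700; Gita's bid doesn't change that.
Original bid $1007: Gita is not highest (top rival bid is $7700); payoff $0.
Alternative bid $6997: Gita is not highest (top rival bid is $7700); payoff $0.
Change in payoff = $0 − ($0) = $0.

$0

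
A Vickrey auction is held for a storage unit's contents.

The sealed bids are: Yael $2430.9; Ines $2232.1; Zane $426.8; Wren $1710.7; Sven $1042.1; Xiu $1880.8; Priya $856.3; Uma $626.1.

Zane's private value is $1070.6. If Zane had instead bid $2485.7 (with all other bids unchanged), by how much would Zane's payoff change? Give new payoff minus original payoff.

−$1360.3

The highest bid among the other bidders is $2430.9; Zane's bid doesn't change that.
Original bid $426.8: Zane is not highest (top rival bid is $2430.9); payoff $0.
Alternative bid $2485.7: Zane is highest, pays the top rival bid $2430.9; payoff $1070.6 − $2430.9 = −$1360.3.
Change in payoff = −$1360.3 − ($0) = −$1360.3.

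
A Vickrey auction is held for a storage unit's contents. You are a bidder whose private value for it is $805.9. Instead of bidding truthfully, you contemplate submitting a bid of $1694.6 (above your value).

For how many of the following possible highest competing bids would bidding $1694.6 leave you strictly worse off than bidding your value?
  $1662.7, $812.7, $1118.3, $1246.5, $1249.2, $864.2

6

The deviation hurts exactly when the highest competing bid lies strictly between $805.9 and $1694.6 — overbidding then wins at a price above your value.
$1662.7: inside the interval → strictly worse (loss $856.8).
$812.7: inside the interval → strictly worse (loss $6.8).
$1118.3: inside the interval → strictly worse (loss $312.4).
$1246.5: inside the interval → strictly worse (loss $440.6).
$1249.2: inside the interval → strictly worse (loss $443.3).
$864.2: inside the interval → strictly worse (loss $58.3).
Count: 6.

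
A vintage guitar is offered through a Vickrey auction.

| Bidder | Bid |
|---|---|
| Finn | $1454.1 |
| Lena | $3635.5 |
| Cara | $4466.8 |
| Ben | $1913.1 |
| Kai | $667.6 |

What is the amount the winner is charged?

Highest bid: Cara at $4466.8, so Cara wins.
Second-highest bid: Lena at $3635.5 — that is the price the winner pays.

$3635.5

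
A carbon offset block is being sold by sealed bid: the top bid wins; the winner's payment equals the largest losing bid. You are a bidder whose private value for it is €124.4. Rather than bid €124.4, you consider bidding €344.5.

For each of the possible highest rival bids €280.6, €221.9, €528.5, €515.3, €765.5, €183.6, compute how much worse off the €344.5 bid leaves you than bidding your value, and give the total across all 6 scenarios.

The deviation costs you only when the competing bid falls strictly between €124.4 and €344.5; elsewhere both bids give the same outcome.
€280.6: truthful payoff €0, deviation payoff −€156.2 → loss €156.2.
€221.9: truthful payoff €0, deviation payoff −€97.5 → loss €97.5.
€528.5: outcomes coincide → loss €0.
€515.3: outcomes coincide → loss €0.
€765.5: outcomes coincide → loss €0.
€183.6: truthful payoff €0, deviation payoff −€59.2 → loss €59.2.
Total loss = €156.2 + €97.5 + €59.2 = €312.9.

€312.9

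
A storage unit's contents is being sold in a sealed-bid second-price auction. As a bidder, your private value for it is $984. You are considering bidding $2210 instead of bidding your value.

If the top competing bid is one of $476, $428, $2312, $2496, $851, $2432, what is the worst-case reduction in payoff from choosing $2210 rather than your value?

$476: same outcome either way → loss $0.
$428: same outcome either way → loss $0.
$2312: same outcome either way → loss $0.
$2496: same outcome either way → loss $0.
$851: same outcome either way → loss $0.
$2432: same outcome either way → loss $0.
Maximum loss: $0.

$0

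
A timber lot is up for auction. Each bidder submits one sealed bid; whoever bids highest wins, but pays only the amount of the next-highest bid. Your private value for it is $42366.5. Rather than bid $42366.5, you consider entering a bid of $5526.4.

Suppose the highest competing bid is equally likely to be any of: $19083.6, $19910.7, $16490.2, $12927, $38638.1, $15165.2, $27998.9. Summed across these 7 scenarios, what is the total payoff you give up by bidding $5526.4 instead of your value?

$146351.8

The deviation costs you only when the competing bid falls strictly between $5526.4 and $42366.5; elsewhere both bids give the same outcome.
$19083.6: truthful payoff $23282.9, deviation payoff $0 → loss $23282.9.
$19910.7: truthful payoff $22455.8, deviation payoff $0 → loss $22455.8.
$16490.2: truthful payoff $25876.3, deviation payoff $0 → loss $25876.3.
$12927: truthful payoff $29439.5, deviation payoff $0 → loss $29439.5.
$38638.1: truthful payoff $3728.4, deviation payoff $0 → loss $3728.4.
$15165.2: truthful payoff $27201.3, deviation payoff $0 → loss $27201.3.
$27998.9: truthful payoff $14367.6, deviation payoff $0 → loss $14367.6.
Total loss = $23282.9 + $22455.8 + $25876.3 + $29439.5 + $3728.4 + $27201.3 + $14367.6 = $146351.8.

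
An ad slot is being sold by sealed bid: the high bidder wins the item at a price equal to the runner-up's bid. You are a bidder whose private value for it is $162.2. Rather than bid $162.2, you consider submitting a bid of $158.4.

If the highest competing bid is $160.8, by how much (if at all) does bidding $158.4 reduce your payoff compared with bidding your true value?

$1.4

Bidding your value $162.2: you win (since $162.2 > $160.8) and pay $160.8. Payoff $1.4.
Bidding $158.4: you lose. Payoff $0.
The competing bid $160.8 lies between your shaded bid and your value, so underbidding forfeits an item you could have won at a profitable price.
Loss from deviating = $1.4 − ($0) = $1.4.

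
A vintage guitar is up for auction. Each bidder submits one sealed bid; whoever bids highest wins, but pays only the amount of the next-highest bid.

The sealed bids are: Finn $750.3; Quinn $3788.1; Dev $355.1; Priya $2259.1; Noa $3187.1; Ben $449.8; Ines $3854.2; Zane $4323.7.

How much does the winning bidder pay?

$3854.2

Highest bid: Zane at $4323.7, so Zane wins.
Second-highest bid: Ines at $3854.2 — that is the price the winner pays.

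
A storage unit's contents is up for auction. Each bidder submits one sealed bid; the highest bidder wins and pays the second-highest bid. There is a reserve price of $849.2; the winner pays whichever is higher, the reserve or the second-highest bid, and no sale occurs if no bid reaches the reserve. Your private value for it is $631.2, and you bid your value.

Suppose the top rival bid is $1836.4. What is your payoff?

$0

Your bid $631.2 is below the highest competing bid $1836.4, so you lose. Payoff $0.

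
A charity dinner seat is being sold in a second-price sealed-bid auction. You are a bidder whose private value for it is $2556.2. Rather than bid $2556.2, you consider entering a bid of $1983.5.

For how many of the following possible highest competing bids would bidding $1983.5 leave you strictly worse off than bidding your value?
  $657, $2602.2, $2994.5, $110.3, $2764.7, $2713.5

0

The deviation hurts exactly when the highest competing bid lies strictly between $1983.5 and $2556.2 — underbidding then forfeits a profitable win.
$657: below both → same outcome either way.
$2602.2: above both → same outcome either way.
$2994.5: above both → same outcome either way.
$110.3: below both → same outcome either way.
$2764.7: above both → same outcome either way.
$2713.5: above both → same outcome either way.
Count: 0.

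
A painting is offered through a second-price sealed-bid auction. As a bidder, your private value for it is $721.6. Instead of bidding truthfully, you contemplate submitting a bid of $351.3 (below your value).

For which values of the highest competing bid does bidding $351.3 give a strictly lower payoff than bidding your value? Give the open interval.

If the competing bid is below $351.3, both bids win at the same price — no difference.
If it is above $721.6, both bids lose — no difference.
If it lies strictly between $351.3 and $721.6, bidding your value wins at a price below your value (positive payoff) while bidding $351.3 loses (payoff 0).
So the deviation strictly hurts on the open interval ($351.3, $721.6).

($351.3, $721.6)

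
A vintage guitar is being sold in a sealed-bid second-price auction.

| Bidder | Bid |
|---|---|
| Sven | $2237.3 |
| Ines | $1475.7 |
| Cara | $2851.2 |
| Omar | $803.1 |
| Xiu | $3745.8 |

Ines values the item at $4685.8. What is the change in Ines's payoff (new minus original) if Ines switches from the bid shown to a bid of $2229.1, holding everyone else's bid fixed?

$0

The highest bid among the other bidders is $3745.8; Ines's bid doesn't change that.
Original bid $1475.7: Ines is not highest (top rival bid is $3745.8); payoff $0.
Alternative bid $2229.1: Ines is not highest (top rival bid is $3745.8); payoff $0.
Change in payoff = $0 − ($0) = $0.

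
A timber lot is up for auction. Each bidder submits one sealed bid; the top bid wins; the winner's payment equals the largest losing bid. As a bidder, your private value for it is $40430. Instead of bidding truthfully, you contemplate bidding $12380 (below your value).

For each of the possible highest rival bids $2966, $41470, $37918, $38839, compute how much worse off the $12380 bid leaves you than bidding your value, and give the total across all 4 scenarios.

The deviation costs you only when the competing bid falls strictly between $12380 and $40430; elsewhere both bids give the same outcome.
$2966: outcomes coincide → loss $0.
$41470: outcomes coincide → loss $0.
$37918: truthful payoff $2512, deviation payoff $0 → loss $2512.
$38839: truthful payoff $1591, deviation payoff $0 → loss $1591.
Total loss = $2512 + $1591 = $4103.

$4103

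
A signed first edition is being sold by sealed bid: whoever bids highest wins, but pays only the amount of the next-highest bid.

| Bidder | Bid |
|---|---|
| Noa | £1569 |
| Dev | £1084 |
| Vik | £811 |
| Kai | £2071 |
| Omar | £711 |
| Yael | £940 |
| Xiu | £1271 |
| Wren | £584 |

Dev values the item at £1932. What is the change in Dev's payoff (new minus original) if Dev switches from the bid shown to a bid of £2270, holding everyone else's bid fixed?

The highest bid among the other bidders is £2071; Dev's bid doesn't change that.
Original bid £1084: Dev is not highest (top rival bid is £2071); payoff £0.
Alternative bid £2270: Dev is highest, pays the top rival bid £2071; payoff £1932 − £2071 = −£139.
Change in payoff = −£139 − (£0) = −£139.

−£139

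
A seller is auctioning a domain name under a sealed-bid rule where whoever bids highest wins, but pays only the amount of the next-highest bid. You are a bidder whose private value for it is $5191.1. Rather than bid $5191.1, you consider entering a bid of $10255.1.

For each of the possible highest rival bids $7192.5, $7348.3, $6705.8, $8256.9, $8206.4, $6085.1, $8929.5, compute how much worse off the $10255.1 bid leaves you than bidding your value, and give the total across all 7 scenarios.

$16386.8

The deviation costs you only when the competing bid falls strictly between $5191.1 and $10255.1; elsewhere both bids give the same outcome.
$7192.5: truthful payoff $0, deviation payoff −$2001.4 → loss $2001.4.
$7348.3: truthful payoff $0, deviation payoff −$2157.2 → loss $2157.2.
$6705.8: truthful payoff $0, deviation payoff −$1514.7 → loss $1514.7.
$8256.9: truthful payoff $0, deviation payoff −$3065.8 → loss $3065.8.
$8206.4: truthful payoff $0, deviation payoff −$3015.3 → loss $3015.3.
$6085.1: truthful payoff $0, deviation payoff −$894 → loss $894.
$8929.5: truthful payoff $0, deviation payoff −$3738.4 → loss $3738.4.
Total loss = $2001.4 + $2157.2 + $1514.7 + $3065.8 + $3015.3 + $894 + $3738.4 = $16386.8.
In a second-price auction your bid sets only whether you win, not what you pay, so bidding your true value is weakly dominant.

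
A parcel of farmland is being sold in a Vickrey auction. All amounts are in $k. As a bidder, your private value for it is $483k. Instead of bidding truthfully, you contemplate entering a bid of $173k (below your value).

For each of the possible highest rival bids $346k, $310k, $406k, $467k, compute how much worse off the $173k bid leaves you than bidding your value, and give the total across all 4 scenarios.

The deviation costs you only when the competing bid falls strictly between $173k and $483k; elsewhere both bids give the same outcome.
$346k: truthful payoff $137k, deviation payoff $0k → loss $137k.
$310k: truthful payoff $173k, deviation payoff $0k → loss $173k.
$406k: truthful payoff $77k, deviation payoff $0k → loss $77k.
$467k: truthful payoff $16k, deviation payoff $0k → loss $16k.
Total loss = $137k + $173k + $77k + $16k = $403k.
In a second-price auction your bid sets only whether you win, not what you pay, so bidding your true value is weakly dominant.

$403k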